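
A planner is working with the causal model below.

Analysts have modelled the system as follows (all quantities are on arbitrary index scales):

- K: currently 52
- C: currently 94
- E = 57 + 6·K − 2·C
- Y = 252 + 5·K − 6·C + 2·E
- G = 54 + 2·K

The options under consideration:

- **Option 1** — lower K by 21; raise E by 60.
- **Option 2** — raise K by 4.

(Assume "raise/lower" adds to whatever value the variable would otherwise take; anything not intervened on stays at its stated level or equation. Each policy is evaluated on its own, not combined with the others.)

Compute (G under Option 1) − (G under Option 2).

-50

Option 1 (K − 21, E + 60):
  K = 52 − 21 = 31
  G = 54 + 2·31 = 116
Option 2 (K + 4):
  K = 52 + 4 = 56
  G = 54 + 2·56 = 166
G: 116 − 166 = -50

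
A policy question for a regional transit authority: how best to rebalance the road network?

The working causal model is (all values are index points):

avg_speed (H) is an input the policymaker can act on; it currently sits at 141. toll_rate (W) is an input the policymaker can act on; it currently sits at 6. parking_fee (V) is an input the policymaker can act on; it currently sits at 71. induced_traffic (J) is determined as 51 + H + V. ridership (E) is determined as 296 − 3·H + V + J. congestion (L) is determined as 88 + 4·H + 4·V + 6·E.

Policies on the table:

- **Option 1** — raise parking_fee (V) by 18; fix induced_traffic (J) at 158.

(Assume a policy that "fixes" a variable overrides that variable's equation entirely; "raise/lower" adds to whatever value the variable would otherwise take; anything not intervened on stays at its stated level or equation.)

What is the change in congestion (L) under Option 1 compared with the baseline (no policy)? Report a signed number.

Baseline:
  H = 141
  V = 71
  J = 51 + 141 + 71 = 263
  E = 296 − 3·141 + 71 + 263 = 207
  L = 88 + 4·141 + 4·71 + 6·207 = 2178
Option 1 (V + 18, J := 158):
  H = 141
  V = 71 + 18 = 89
  J = 158
  E = 296 − 3·141 + 89 + 158 = 120
  L = 88 + 4·141 + 4·89 + 6·120 = 1728
Change in L: 1728 − 2178 = -450

-450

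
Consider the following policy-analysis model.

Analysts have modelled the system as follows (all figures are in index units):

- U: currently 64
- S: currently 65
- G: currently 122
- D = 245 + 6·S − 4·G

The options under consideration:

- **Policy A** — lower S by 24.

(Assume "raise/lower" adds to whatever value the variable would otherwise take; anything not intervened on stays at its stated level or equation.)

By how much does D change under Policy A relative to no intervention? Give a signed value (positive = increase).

-144

Baseline:
  S = 65
  G = 122
  D = 245 + 6·65 − 4·122 = 147
Policy A (S − 24):
  S = 65 − 24 = 41
  G = 122
  D = 245 + 6·41 − 4·122 = 3
Change in D: 3 − 147 = -144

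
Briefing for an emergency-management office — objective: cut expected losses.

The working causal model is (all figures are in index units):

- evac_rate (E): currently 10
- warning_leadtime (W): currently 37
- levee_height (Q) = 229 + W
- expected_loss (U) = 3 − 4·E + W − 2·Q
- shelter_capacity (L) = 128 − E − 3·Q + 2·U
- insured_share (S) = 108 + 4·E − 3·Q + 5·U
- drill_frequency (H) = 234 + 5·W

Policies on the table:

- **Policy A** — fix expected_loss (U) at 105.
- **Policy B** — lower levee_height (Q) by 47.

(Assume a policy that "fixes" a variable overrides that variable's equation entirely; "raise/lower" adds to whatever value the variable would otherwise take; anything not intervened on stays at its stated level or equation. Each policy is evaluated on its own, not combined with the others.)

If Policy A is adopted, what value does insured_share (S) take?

Policy A (U := 105):
  E = 10
  W = 37
  Q = 229 + 37 = 266
  U = 105
  S = 108 + 4·10 − 3·266 + 5·105 = -125

-125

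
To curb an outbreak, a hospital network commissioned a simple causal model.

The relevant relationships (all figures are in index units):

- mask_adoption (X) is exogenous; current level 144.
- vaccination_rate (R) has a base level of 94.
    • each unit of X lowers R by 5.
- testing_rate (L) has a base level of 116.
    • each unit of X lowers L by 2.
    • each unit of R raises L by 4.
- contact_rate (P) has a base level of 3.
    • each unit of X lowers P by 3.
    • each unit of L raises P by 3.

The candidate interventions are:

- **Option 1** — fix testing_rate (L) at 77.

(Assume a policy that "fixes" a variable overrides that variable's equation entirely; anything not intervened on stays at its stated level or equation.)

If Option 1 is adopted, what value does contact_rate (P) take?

Option 1 (L := 77):
  X = 144
  R = 94 − 5·144 = -626
  L = 77
  P = 3 − 3·144 + 3·77 = -198

-198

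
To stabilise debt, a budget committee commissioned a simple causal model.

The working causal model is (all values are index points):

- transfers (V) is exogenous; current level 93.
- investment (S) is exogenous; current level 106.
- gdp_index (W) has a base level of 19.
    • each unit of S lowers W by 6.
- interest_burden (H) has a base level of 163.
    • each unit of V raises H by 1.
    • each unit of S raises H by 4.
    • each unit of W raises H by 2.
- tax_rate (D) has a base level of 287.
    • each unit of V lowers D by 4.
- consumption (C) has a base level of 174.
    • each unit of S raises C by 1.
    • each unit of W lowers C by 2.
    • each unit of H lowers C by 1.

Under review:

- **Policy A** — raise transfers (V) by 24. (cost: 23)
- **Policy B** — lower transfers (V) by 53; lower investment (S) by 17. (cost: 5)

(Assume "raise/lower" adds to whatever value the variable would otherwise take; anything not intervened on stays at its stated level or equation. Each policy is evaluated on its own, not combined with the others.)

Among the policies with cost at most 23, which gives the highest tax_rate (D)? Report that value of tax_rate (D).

Policy A (V + 24):
  V = 93 + 24 = 117
  D = 287 − 4·117 = -181
Policy B (V − 53, S − 17):
  V = 93 − 53 = 40
  D = 287 − 4·40 = 127
Comparing — Policy A: D=-181, Policy B: D=127. Highest is 127 (Policy B).

127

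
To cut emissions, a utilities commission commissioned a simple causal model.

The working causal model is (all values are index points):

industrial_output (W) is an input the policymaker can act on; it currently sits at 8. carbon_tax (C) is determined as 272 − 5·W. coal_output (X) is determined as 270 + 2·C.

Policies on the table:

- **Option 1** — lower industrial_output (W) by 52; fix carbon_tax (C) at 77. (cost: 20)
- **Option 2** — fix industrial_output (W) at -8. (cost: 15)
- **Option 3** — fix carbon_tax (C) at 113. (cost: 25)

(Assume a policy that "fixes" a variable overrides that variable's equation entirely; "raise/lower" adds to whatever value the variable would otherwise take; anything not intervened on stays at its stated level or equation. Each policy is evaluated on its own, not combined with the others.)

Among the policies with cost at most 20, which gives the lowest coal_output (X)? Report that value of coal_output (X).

424

Option 1 (W − 52, C := 77):
  W = 8 − 52 = -44
  C = 77
  X = 270 + 2·77 = 424
Option 2 (W := -8):
  W = -8
  C = 272 − 5·(-8) = 312
  X = 270 + 2·312 = 894
Comparing — Option 1: X=424, Option 2: X=894. Lowest is 424 (Option 1).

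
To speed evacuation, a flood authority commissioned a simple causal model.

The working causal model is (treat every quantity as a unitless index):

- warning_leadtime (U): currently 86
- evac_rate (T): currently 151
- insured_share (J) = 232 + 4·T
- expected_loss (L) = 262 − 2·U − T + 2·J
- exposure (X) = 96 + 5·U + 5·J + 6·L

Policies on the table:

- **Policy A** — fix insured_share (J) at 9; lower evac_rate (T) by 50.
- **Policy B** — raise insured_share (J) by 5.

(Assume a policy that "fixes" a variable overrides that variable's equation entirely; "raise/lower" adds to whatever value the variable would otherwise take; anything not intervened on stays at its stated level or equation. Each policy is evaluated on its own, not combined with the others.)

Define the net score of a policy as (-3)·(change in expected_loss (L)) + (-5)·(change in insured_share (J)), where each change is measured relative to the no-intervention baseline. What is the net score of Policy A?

Baseline:
  U = 86
  T = 151
  J = 232 + 4·151 = 836
  L = 262 − 2·86 − 151 + 2·836 = 1611
Policy A (J := 9, T − 50):
  U = 86
  T = 151 − 50 = 101
  J = 9
  L = 262 − 2·86 − 101 + 2·9 = 7
ΔL = 7 − 1611 = -1604; ΔJ = 9 − 836 = -827
Score = (-3)·(-1604) + (-5)·(-827) = 8947

8947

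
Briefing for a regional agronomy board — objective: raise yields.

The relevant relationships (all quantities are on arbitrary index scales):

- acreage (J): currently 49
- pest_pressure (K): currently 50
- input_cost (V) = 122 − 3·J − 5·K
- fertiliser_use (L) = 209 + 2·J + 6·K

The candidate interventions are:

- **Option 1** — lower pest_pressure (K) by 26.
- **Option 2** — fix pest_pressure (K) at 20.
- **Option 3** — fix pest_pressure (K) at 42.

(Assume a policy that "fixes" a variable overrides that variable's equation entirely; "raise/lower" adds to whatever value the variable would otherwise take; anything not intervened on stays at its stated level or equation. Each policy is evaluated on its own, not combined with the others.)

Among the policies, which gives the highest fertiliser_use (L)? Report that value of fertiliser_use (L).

559

Option 1 (K − 26):
  J = 49
  K = 50 − 26 = 24
  L = 209 + 2·49 + 6·24 = 451
Option 2 (K := 20):
  J = 49
  K = 20
  L = 209 + 2·49 + 6·20 = 427
Option 3 (K := 42):
  J = 49
  K = 42
  L = 209 + 2·49 + 6·42 = 559
Comparing — Option 1: L=451, Option 2: L=427, Option 3: L=559. Highest is 559 (Option 3).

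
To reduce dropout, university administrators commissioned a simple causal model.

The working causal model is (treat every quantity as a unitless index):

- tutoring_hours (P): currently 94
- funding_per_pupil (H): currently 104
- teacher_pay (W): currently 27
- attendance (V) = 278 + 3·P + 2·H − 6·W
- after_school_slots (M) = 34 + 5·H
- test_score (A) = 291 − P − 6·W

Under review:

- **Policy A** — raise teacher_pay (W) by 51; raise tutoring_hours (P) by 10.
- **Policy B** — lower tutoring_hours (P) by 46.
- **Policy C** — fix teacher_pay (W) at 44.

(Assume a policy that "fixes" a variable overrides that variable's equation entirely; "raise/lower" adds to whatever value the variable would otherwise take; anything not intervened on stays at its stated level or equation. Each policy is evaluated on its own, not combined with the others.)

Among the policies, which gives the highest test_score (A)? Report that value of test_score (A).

Policy A (W + 51, P + 10):
  P = 94 + 10 = 104
  W = 27 + 51 = 78
  A = 291 − 104 − 6·78 = -281
Policy B (P − 46):
  P = 94 − 46 = 48
  W = 27
  A = 291 − 48 − 6·27 = 81
Policy C (W := 44):
  P = 94
  W = 44
  A = 291 − 94 − 6·44 = -67
Comparing — Policy A: A=-281, Policy B: A=81, Policy C: A=-67. Highest is 81 (Policy B).

81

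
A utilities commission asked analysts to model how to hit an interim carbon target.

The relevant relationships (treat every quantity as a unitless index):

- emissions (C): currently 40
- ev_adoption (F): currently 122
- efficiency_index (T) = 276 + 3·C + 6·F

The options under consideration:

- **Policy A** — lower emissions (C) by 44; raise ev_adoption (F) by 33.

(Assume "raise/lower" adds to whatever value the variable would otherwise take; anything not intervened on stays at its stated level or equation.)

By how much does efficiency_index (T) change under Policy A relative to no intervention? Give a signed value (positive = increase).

66

Baseline:
  C = 40
  F = 122
  T = 276 + 3·40 + 6·122 = 1128
Policy A (C − 44, F + 33):
  C = 40 − 44 = -4
  F = 122 + 33 = 155
  T = 276 + 3·(-4) + 6·155 = 1194
Change in T: 1194 − 1128 = 66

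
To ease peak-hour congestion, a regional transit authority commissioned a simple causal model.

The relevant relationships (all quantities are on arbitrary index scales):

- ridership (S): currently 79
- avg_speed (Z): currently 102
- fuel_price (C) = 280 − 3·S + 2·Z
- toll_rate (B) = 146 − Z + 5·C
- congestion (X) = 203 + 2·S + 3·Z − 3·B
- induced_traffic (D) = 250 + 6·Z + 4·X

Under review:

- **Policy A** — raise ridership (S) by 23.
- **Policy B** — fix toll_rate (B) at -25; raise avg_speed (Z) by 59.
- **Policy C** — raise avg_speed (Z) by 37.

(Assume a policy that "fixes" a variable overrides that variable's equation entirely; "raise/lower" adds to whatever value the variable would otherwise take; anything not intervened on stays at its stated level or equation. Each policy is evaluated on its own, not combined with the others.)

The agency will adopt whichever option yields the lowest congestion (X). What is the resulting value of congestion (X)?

-4058

Policy A (S + 23):
  S = 79 + 23 = 102
  Z = 102
  C = 280 − 3·102 + 2·102 = 178
  B = 146 − 102 + 5·178 = 934
  X = 203 + 2·102 + 3·102 − 3·934 = -2089
Policy B (B := -25, Z + 59):
  S = 79
  Z = 102 + 59 = 161
  C = 280 − 3·79 + 2·161 = 365
  B = -25
  X = 203 + 2·79 + 3·161 − 3·(-25) = 919
Policy C (Z + 37):
  S = 79
  Z = 102 + 37 = 139
  C = 280 − 3·79 + 2·139 = 321
  B = 146 − 139 + 5·321 = 1612
  X = 203 + 2·79 + 3·139 − 3·1612 = -4058
Comparing — Policy A: X=-2089, Policy B: X=919, Policy C: X=-4058. Lowest is -4058 (Policy C).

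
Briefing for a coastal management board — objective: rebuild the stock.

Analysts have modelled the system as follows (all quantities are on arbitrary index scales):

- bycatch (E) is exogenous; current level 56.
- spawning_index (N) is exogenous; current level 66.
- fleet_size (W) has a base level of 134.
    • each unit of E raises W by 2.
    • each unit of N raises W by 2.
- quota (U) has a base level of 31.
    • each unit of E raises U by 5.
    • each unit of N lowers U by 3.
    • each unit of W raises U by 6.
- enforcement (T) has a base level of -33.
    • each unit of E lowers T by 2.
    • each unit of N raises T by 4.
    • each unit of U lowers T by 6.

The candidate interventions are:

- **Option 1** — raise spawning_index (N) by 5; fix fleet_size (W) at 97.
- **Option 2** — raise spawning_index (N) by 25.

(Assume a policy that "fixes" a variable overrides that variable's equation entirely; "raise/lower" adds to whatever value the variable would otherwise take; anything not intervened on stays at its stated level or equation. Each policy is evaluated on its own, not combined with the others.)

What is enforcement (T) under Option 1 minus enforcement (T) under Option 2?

11476

Option 1 (N + 5, W := 97):
  E = 56
  N = 66 + 5 = 71
  W = 97
  U = 31 + 5·56 − 3·71 + 6·97 = 680
  T = -33 − 2·56 + 4·71 − 6·680 = -3941
Option 2 (N + 25):
  E = 56
  N = 66 + 25 = 91
  W = 134 + 2·56 + 2·91 = 428
  U = 31 + 5·56 − 3·91 + 6·428 = 2606
  T = -33 − 2·56 + 4·91 − 6·2606 = -15417
T: -3941 − (-15417) = 11476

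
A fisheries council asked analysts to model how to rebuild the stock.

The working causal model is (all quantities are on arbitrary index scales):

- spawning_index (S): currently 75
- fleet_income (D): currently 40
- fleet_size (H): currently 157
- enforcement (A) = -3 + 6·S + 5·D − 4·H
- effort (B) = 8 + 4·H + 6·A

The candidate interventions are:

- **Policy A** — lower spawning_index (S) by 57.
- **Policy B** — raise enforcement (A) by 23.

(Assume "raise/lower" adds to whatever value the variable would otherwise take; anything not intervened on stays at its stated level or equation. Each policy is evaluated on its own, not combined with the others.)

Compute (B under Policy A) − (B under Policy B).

Policy A (S − 57):
  S = 75 − 57 = 18
  D = 40
  H = 157
  A = -3 + 6·18 + 5·40 − 4·157 = -323
  B = 8 + 4·157 + 6·(-323) = -1302
Policy B (A + 23):
  S = 75
  D = 40
  H = 157
  A = -3 + 6·75 + 5·40 − 4·157 (+23 from intervention) = 42
  B = 8 + 4·157 + 6·42 = 888
B: -1302 − 888 = -2190

-2190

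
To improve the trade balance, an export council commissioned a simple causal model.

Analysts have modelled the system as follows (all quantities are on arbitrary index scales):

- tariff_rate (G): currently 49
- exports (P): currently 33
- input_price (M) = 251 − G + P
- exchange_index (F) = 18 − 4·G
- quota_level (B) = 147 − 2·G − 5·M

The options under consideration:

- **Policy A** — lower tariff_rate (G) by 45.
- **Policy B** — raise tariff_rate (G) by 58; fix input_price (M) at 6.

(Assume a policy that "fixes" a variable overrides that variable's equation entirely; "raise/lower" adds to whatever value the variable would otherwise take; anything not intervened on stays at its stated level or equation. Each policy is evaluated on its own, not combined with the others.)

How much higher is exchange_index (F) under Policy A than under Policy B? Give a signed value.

Policy A (G − 45):
  G = 49 − 45 = 4
  F = 18 − 4·4 = 2
Policy B (G + 58, M := 6):
  G = 49 + 58 = 107
  F = 18 − 4·107 = -410
F: 2 − (-410) = 412

412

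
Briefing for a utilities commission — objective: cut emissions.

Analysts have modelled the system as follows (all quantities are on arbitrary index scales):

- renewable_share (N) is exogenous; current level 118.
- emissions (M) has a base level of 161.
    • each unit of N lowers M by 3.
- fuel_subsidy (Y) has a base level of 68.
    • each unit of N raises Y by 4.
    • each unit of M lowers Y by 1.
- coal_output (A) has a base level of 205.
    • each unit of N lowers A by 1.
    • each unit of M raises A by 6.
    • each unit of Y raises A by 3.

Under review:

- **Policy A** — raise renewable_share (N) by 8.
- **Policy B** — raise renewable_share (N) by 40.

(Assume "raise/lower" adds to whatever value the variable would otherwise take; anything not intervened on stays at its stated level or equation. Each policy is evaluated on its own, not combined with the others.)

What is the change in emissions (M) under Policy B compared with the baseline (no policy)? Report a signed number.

-120

Baseline:
  N = 118
  M = 161 − 3·118 = -193
Policy B (N + 40):
  N = 118 + 40 = 158
  M = 161 − 3·158 = -313
Change in M: -313 − (-193) = -120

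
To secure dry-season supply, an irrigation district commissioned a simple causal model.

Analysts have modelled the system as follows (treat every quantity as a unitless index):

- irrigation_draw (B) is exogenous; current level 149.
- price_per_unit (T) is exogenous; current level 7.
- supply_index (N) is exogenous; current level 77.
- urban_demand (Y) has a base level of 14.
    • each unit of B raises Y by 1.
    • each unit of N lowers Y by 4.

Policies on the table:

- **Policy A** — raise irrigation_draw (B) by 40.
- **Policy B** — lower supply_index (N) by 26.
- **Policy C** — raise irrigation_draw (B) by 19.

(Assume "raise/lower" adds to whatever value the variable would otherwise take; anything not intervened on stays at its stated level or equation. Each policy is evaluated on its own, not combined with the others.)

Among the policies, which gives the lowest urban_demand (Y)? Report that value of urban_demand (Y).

-126

Policy A (B + 40):
  B = 149 + 40 = 189
  N = 77
  Y = 14 + 189 − 4·77 = -105
Policy B (N − 26):
  B = 149
  N = 77 − 26 = 51
  Y = 14 + 149 − 4·51 = -41
Policy C (B + 19):
  B = 149 + 19 = 168
  N = 77
  Y = 14 + 168 − 4·77 = -126
Comparing — Policy A: Y=-105, Policy B: Y=-41, Policy C: Y=-126. Lowest is -126 (Policy C).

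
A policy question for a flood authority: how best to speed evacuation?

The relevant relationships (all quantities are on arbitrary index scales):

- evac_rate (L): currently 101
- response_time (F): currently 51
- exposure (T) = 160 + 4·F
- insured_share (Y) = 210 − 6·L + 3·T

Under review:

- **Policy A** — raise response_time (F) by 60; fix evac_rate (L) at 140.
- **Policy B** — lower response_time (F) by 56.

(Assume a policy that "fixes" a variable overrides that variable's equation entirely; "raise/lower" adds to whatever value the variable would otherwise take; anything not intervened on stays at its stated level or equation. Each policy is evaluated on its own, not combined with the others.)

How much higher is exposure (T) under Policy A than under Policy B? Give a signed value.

464

Policy A (F + 60, L := 140):
  F = 51 + 60 = 111
  T = 160 + 4·111 = 604
Policy B (F − 56):
  F = 51 − 56 = -5
  T = 160 + 4·(-5) = 140
T: 604 − 140 = 464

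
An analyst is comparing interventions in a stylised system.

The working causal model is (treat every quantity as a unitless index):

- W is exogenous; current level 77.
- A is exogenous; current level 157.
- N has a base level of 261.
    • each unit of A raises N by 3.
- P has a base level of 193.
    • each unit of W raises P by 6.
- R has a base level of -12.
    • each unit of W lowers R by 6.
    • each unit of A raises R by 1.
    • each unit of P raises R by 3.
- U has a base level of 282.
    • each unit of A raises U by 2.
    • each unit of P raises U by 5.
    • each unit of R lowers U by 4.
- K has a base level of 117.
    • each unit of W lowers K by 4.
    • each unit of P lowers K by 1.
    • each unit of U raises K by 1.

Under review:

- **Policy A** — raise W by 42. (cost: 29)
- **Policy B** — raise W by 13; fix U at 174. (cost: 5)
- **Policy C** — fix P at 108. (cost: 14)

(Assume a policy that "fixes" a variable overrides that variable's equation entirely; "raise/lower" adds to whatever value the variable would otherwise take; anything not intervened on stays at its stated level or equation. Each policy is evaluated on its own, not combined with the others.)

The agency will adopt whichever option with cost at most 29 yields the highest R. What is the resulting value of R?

Policy A (W + 42):
  W = 77 + 42 = 119
  A = 157
  P = 193 + 6·119 = 907
  R = -12 − 6·119 + 157 + 3·907 = 2152
Policy B (W + 13, U := 174):
  W = 77 + 13 = 90
  A = 157
  P = 193 + 6·90 = 733
  R = -12 − 6·90 + 157 + 3·733 = 1804
Policy C (P := 108):
  W = 77
  A = 157
  P = 108
  R = -12 − 6·77 + 157 + 3·108 = 7
Comparing — Policy A: R=2152, Policy B: R=1804, Policy C: R=7. Highest is 2152 (Policy A).

2152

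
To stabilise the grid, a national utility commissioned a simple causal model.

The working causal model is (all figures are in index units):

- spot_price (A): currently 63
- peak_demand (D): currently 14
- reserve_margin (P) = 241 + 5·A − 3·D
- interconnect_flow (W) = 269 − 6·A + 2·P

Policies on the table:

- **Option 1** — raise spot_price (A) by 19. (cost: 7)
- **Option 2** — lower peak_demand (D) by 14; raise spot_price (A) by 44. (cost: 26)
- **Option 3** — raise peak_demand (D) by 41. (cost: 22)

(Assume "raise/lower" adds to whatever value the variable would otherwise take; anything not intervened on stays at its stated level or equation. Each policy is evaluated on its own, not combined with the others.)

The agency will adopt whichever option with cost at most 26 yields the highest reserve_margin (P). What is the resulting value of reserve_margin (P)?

776

Option 1 (A + 19):
  A = 63 + 19 = 82
  D = 14
  P = 241 + 5·82 − 3·14 = 609
Option 2 (D − 14, A + 44):
  A = 63 + 44 = 107
  D = 14 − 14 = 0
  P = 241 + 5·107 − 3·0 = 776
Option 3 (D + 41):
  A = 63
  D = 14 + 41 = 55
  P = 241 + 5·63 − 3·55 = 391
Comparing — Option 1: P=609, Option 2: P=776, Option 3: P=391. Highest is 776 (Option 2).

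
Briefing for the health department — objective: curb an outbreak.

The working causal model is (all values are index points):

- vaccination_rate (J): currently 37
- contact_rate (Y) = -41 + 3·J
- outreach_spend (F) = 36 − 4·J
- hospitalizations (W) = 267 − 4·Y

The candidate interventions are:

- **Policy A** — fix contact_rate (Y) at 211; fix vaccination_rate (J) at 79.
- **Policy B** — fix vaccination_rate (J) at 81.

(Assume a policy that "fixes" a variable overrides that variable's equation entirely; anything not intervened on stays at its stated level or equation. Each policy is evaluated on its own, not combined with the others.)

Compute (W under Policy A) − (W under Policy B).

-36

Policy A (Y := 211, J := 79):
  J = 79
  Y = 211
  W = 267 − 4·211 = -577
Policy B (J := 81):
  J = 81
  Y = -41 + 3·81 = 202
  W = 267 − 4·202 = -541
W: -577 − (-541) = -36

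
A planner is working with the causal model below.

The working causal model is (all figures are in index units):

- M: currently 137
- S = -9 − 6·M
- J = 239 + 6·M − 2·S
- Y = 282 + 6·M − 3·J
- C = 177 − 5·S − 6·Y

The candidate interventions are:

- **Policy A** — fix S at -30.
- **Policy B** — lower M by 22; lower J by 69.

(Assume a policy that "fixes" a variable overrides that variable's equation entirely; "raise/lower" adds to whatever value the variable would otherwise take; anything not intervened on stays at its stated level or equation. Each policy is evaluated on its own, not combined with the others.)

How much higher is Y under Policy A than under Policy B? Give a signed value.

3543

Policy A (S := -30):
  M = 137
  S = -30
  J = 239 + 6·137 − 2·(-30) = 1121
  Y = 282 + 6·137 − 3·1121 = -2259
Policy B (M − 22, J − 69):
  M = 137 − 22 = 115
  S = -9 − 6·115 = -699
  J = 239 + 6·115 − 2·(-699) (−69 from intervention) = 2258
  Y = 282 + 6·115 − 3·2258 = -5802
Y: -2259 − (-5802) = 3543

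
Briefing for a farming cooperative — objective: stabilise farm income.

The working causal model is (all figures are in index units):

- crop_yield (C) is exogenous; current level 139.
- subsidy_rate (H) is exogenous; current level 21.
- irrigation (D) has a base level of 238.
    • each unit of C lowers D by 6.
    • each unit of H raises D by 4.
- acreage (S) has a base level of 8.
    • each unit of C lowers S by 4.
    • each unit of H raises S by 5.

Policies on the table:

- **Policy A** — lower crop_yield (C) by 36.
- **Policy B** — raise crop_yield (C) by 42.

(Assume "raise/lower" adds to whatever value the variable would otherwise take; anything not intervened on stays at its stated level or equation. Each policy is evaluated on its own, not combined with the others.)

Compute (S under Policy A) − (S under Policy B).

312

Policy A (C − 36):
  C = 139 − 36 = 103
  H = 21
  S = 8 − 4·103 + 5·21 = -299
Policy B (C + 42):
  C = 139 + 42 = 181
  H = 21
  S = 8 − 4·181 + 5·21 = -611
S: -299 − (-611) = 312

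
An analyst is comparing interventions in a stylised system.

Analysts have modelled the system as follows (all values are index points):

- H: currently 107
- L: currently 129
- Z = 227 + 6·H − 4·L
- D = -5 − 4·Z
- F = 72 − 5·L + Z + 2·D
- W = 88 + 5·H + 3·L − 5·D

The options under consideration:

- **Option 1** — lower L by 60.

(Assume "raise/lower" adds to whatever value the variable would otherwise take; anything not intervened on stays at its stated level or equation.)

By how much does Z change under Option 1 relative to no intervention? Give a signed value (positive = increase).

240

Baseline:
  H = 107
  L = 129
  Z = 227 + 6·107 − 4·129 = 353
Option 1 (L − 60):
  H = 107
  L = 129 − 60 = 69
  Z = 227 + 6·107 − 4·69 = 593
Change in Z: 593 − 353 = 240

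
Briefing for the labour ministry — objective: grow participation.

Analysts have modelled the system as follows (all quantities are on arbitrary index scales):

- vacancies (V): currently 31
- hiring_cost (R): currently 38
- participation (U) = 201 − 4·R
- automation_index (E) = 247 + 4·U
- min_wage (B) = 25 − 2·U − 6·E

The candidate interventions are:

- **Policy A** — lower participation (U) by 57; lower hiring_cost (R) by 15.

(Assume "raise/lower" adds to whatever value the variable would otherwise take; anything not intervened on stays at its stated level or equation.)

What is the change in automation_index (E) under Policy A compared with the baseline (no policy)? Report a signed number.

12

Baseline:
  R = 38
  U = 201 − 4·38 = 49
  E = 247 + 4·49 = 443
Policy A (U − 57, R − 15):
  R = 38 − 15 = 23
  U = 201 − 4·23 (−57 from intervention) = 52
  E = 247 + 4·52 = 455
Change in E: 455 − 443 = 12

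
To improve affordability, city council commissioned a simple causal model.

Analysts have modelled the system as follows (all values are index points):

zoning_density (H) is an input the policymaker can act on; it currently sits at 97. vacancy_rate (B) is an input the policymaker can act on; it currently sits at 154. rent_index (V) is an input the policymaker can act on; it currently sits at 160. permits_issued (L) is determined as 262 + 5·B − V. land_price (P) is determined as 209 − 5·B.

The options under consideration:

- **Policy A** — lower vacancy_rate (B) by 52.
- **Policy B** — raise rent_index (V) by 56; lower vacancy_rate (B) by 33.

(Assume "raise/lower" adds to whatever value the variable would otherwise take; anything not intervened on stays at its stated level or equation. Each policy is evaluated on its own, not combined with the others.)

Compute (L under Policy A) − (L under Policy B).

-39

Policy A (B − 52):
  B = 154 − 52 = 102
  V = 160
  L = 262 + 5·102 − 160 = 612
Policy B (V + 56, B − 33):
  B = 154 − 33 = 121
  V = 160 + 56 = 216
  L = 262 + 5·121 − 216 = 651
L: 612 − 651 = -39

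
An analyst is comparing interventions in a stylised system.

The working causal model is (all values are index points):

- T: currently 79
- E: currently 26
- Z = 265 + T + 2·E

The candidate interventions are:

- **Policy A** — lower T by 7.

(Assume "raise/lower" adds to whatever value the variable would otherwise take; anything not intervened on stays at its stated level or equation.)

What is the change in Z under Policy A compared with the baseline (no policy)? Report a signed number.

Baseline:
  T = 79
  E = 26
  Z = 265 + 79 + 2·26 = 396
Policy A (T − 7):
  T = 79 − 7 = 72
  E = 26
  Z = 265 + 72 + 2·26 = 389
Change in Z: 389 − 396 = -7

-7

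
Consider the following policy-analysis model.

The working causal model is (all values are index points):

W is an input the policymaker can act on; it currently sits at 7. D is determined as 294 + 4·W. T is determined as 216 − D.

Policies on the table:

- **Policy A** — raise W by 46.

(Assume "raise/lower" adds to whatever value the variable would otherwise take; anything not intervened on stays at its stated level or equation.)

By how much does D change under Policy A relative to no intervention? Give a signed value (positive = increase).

Baseline:
  W = 7
  D = 294 + 4·7 = 322
Policy A (W + 46):
  W = 7 + 46 = 53
  D = 294 + 4·53 = 506
Change in D: 506 − 322 = 184

184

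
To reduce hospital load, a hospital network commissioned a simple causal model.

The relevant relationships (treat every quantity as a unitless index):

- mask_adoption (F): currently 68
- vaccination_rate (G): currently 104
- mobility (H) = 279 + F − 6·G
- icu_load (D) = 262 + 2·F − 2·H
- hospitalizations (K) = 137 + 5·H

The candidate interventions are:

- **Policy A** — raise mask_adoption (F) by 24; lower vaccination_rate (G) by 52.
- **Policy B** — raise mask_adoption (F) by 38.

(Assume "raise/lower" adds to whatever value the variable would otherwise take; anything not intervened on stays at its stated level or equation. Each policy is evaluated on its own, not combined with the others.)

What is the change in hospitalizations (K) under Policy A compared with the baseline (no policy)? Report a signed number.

1680

Baseline:
  F = 68
  G = 104
  H = 279 + 68 − 6·104 = -277
  K = 137 + 5·(-277) = -1248
Policy A (F + 24, G − 52):
  F = 68 + 24 = 92
  G = 104 − 52 = 52
  H = 279 + 92 − 6·52 = 59
  K = 137 + 5·59 = 432
Change in K: 432 − (-1248) = 1680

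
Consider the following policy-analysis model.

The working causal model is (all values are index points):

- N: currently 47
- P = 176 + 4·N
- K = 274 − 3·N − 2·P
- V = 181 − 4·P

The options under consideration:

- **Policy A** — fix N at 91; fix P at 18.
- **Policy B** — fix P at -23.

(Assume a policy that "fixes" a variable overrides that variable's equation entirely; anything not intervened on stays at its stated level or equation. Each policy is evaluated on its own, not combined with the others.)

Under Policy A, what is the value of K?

Policy A (N := 91, P := 18):
  N = 91
  P = 18
  K = 274 − 3·91 − 2·18 = -35

-35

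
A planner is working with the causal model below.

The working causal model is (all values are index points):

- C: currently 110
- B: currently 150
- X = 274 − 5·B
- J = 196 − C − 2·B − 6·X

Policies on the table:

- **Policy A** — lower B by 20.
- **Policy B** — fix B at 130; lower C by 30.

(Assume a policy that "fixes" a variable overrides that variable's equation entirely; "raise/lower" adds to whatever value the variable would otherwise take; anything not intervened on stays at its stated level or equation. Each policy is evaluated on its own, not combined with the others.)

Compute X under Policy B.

Policy B (B := 130, C − 30):
  B = 130
  X = 274 − 5·130 = -376

-376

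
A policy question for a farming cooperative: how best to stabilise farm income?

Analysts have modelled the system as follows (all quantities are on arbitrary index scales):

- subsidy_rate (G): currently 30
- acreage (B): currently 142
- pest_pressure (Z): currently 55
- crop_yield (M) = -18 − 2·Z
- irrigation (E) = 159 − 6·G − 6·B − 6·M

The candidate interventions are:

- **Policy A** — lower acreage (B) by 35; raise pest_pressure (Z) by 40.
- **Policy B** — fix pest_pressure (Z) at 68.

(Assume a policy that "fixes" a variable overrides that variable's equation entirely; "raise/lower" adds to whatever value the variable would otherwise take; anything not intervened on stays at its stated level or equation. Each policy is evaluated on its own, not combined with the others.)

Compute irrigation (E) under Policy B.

51

Policy B (Z := 68):
  G = 30
  B = 142
  Z = 68
  M = -18 − 2·68 = -154
  E = 159 − 6·30 − 6·142 − 6·(-154) = 51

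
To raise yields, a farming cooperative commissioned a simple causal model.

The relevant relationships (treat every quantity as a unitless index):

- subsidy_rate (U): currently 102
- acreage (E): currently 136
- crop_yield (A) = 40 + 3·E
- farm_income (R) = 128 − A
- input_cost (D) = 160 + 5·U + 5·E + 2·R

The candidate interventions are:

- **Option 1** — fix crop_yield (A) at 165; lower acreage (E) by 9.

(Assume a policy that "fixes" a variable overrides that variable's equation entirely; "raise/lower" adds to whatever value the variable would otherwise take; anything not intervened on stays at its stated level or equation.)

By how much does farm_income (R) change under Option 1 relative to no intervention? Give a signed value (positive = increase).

Baseline:
  E = 136
  A = 40 + 3·136 = 448
  R = 128 − 448 = -320
Option 1 (A := 165, E − 9):
  E = 136 − 9 = 127
  A = 165
  R = 128 − 165 = -37
Change in R: -37 − (-320) = 283

283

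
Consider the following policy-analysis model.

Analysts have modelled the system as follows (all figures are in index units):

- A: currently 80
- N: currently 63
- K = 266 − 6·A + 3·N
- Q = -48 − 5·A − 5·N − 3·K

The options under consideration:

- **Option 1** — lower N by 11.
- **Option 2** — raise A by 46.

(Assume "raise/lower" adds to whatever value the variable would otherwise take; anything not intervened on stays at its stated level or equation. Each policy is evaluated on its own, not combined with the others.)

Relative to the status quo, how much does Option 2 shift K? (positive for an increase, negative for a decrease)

Baseline:
  A = 80
  N = 63
  K = 266 − 6·80 + 3·63 = -25
Option 2 (A + 46):
  A = 80 + 46 = 126
  N = 63
  K = 266 − 6·126 + 3·63 = -301
Change in K: -301 − (-25) = -276

-276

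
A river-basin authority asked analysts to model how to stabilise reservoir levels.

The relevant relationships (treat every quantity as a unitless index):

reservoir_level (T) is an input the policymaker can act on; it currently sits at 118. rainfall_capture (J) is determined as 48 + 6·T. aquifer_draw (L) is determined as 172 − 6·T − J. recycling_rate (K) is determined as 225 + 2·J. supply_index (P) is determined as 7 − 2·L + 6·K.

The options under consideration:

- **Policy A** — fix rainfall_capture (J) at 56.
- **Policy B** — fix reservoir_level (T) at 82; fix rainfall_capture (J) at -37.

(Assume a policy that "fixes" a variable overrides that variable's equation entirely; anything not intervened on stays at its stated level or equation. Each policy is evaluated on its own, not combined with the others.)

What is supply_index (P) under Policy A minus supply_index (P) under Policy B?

Policy A (J := 56):
  T = 118
  J = 56
  L = 172 − 6·118 − 56 = -592
  K = 225 + 2·56 = 337
  P = 7 − 2·(-592) + 6·337 = 3213
Policy B (T := 82, J := -37):
  T = 82
  J = -37
  L = 172 − 6·82 − (-37) = -283
  K = 225 + 2·(-37) = 151
  P = 7 − 2·(-283) + 6·151 = 1479
P: 3213 − 1479 = 1734

1734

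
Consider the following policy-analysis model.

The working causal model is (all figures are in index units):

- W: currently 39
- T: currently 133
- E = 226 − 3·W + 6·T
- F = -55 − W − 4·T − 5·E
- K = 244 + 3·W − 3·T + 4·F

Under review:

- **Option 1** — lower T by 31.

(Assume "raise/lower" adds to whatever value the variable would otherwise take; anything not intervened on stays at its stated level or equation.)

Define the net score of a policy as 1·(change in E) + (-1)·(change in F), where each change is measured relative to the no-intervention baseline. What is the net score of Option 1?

Baseline:
  W = 39
  T = 133
  E = 226 − 3·39 + 6·133 = 907
  F = -55 − 39 − 4·133 − 5·907 = -5161
Option 1 (T − 31):
  W = 39
  T = 133 − 31 = 102
  E = 226 − 3·39 + 6·102 = 721
  F = -55 − 39 − 4·102 − 5·721 = -4107
ΔE = 721 − 907 = -186; ΔF = -4107 − (-5161) = 1054
Score = 1·(-186) + (-1)·1054 = -1240

-1240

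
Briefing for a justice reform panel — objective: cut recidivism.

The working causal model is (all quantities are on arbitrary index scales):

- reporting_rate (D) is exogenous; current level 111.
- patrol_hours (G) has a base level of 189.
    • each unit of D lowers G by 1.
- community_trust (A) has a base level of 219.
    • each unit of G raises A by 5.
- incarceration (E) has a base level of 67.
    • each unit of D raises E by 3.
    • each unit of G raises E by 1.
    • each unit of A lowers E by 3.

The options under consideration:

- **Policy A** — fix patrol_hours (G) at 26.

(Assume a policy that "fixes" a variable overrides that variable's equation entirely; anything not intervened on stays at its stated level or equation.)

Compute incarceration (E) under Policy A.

-621

Policy A (G := 26):
  D = 111
  G = 26
  A = 219 + 5·26 = 349
  E = 67 + 3·111 + 26 − 3·349 = -621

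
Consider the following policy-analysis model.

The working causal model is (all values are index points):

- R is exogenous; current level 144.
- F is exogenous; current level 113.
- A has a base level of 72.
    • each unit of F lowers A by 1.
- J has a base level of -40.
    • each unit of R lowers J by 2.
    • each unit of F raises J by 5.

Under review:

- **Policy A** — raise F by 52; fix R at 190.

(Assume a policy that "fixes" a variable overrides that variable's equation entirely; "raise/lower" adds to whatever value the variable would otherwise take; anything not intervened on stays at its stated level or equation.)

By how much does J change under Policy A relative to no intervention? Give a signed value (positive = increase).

168

Baseline:
  R = 144
  F = 113
  J = -40 − 2·144 + 5·113 = 237
Policy A (F + 52, R := 190):
  R = 190
  F = 113 + 52 = 165
  J = -40 − 2·190 + 5·165 = 405
Change in J: 405 − 237 = 168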